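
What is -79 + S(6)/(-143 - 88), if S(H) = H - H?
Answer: -79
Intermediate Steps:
S(H) = 0
-79 + S(6)/(-143 - 88) = -79 + 0/(-143 - 88) = -79 + 0/(-231) = -79 - 1/231*0 = -79 + 0 = -79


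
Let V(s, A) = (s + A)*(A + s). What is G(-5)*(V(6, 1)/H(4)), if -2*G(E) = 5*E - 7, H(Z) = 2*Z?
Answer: 98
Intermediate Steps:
V(s, A) = (A + s)**2 (V(s, A) = (A + s)*(A + s) = (A + s)**2)
G(E) = 7/2 - 5*E/2 (G(E) = -(5*E - 7)/2 = -(-7 + 5*E)/2 = 7/2 - 5*E/2)
G(-5)*(V(6, 1)/H(4)) = (7/2 - 5/2*(-5))*((1 + 6)**2/((2*4))) = (7/2 + 25/2)*(7**2/8) = 16*(49*(1/8)) = 16*(49/8) = 98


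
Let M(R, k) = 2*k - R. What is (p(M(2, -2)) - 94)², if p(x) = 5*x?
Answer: 15376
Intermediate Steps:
M(R, k) = -R + 2*k
(p(M(2, -2)) - 94)² = (5*(-1*2 + 2*(-2)) - 94)² = (5*(-2 - 4) - 94)² = (5*(-6) - 94)² = (-30 - 94)² = (-124)² = 15376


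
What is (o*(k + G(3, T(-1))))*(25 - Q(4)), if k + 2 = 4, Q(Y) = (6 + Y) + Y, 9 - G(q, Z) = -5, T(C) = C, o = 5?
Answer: 880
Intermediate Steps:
G(q, Z) = 14 (G(q, Z) = 9 - 1*(-5) = 9 + 5 = 14)
Q(Y) = 6 + 2*Y
k = 2 (k = -2 + 4 = 2)
(o*(k + G(3, T(-1))))*(25 - Q(4)) = (5*(2 + 14))*(25 - (6 + 2*4)) = (5*16)*(25 - (6 + 8)) = 80*(25 - 1*14) = 80*(25 - 14) = 80*11 = 880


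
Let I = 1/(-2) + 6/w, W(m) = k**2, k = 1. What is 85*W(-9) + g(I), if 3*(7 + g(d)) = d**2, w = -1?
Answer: 1105/12 ≈ 92.083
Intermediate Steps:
W(m) = 1 (W(m) = 1**2 = 1)
I = -13/2 (I = 1/(-2) + 6/(-1) = 1*(-1/2) + 6*(-1) = -1/2 - 6 = -13/2 ≈ -6.5000)
g(d) = -7 + d**2/3
85*W(-9) + g(I) = 85*1 + (-7 + (-13/2)**2/3) = 85 + (-7 + (1/3)*(169/4)) = 85 + (-7 + 169/12) = 85 + 85/12 = 1105/12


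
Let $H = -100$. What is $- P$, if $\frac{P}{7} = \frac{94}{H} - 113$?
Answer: $\frac{39879}{50} \approx 797.58$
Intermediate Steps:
$P = - \frac{39879}{50}$ ($P = 7 \left(\frac{94}{-100} - 113\right) = 7 \left(94 \left(- \frac{1}{100}\right) - 113\right) = 7 \left(- \frac{47}{50} - 113\right) = 7 \left(- \frac{5697}{50}\right) = - \frac{39879}{50} \approx -797.58$)
$- P = \left(-1\right) \left(- \frac{39879}{50}\right) = \frac{39879}{50}$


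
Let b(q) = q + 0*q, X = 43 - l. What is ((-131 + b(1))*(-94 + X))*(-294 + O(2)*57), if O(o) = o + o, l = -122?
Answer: 609180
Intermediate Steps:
O(o) = 2*o
X = 165 (X = 43 - 1*(-122) = 43 + 122 = 165)
b(q) = q (b(q) = q + 0 = q)
((-131 + b(1))*(-94 + X))*(-294 + O(2)*57) = ((-131 + 1)*(-94 + 165))*(-294 + (2*2)*57) = (-130*71)*(-294 + 4*57) = -9230*(-294 + 228) = -9230*(-66) = 609180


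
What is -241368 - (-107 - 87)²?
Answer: -279004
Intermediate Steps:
-241368 - (-107 - 87)² = -241368 - 1*(-194)² = -241368 - 1*37636 = -241368 - 37636 = -279004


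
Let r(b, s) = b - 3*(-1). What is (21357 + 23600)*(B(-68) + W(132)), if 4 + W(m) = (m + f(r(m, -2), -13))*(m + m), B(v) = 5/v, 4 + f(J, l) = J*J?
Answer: 14812107725503/68 ≈ 2.1783e+11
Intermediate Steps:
r(b, s) = 3 + b (r(b, s) = b + 3 = 3 + b)
f(J, l) = -4 + J**2 (f(J, l) = -4 + J*J = -4 + J**2)
W(m) = -4 + 2*m*(-4 + m + (3 + m)**2) (W(m) = -4 + (m + (-4 + (3 + m)**2))*(m + m) = -4 + (-4 + m + (3 + m)**2)*(2*m) = -4 + 2*m*(-4 + m + (3 + m)**2))
(21357 + 23600)*(B(-68) + W(132)) = (21357 + 23600)*(5/(-68) + (-4 + 2*132**2 + 2*132*(-4 + (3 + 132)**2))) = 44957*(5*(-1/68) + (-4 + 2*17424 + 2*132*(-4 + 135**2))) = 44957*(-5/68 + (-4 + 34848 + 2*132*(-4 + 18225))) = 44957*(-5/68 + (-4 + 34848 + 2*132*18221)) = 44957*(-5/68 + (-4 + 34848 + 4810344)) = 44957*(-5/68 + 4845188) = 44957*(329472779/68) = 14812107725503/68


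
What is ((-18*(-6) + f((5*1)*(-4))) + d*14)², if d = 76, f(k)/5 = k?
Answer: 1149184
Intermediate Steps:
f(k) = 5*k
((-18*(-6) + f((5*1)*(-4))) + d*14)² = ((-18*(-6) + 5*((5*1)*(-4))) + 76*14)² = ((108 + 5*(5*(-4))) + 1064)² = ((108 + 5*(-20)) + 1064)² = ((108 - 100) + 1064)² = (8 + 1064)² = 1072² = 1149184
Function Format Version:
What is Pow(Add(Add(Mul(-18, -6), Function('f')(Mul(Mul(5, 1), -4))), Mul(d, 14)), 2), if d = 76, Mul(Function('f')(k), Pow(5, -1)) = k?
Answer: 1149184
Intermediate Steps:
Function('f')(k) = Mul(5, k)
Pow(Add(Add(Mul(-18, -6), Function('f')(Mul(Mul(5, 1), -4))), Mul(d, 14)), 2) = Pow(Add(Add(Mul(-18, -6), Mul(5, Mul(Mul(5, 1), -4))), Mul(76, 14)), 2) = Pow(Add(Add(108, Mul(5, Mul(5, -4))), 1064), 2) = Pow(Add(Add(108, Mul(5, -20)), 1064), 2) = Pow(Add(Add(108, -100), 1064), 2) = Pow(Add(8, 1064), 2) = Pow(1072, 2) = 1149184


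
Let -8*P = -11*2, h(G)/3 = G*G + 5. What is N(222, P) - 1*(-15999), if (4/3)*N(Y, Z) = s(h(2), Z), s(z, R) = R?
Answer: 256017/16 ≈ 16001.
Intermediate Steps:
h(G) = 15 + 3*G² (h(G) = 3*(G*G + 5) = 3*(G² + 5) = 3*(5 + G²) = 15 + 3*G²)
P = 11/4 (P = -(-11)*2/8 = -⅛*(-22) = 11/4 ≈ 2.7500)
N(Y, Z) = 3*Z/4
N(222, P) - 1*(-15999) = (¾)*(11/4) - 1*(-15999) = 33/16 + 15999 = 256017/16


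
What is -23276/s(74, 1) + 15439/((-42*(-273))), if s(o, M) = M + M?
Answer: -133425869/11466 ≈ -11637.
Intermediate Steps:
s(o, M) = 2*M
-23276/s(74, 1) + 15439/((-42*(-273))) = -23276/(2*1) + 15439/((-42*(-273))) = -23276/2 + 15439/11466 = -23276*1/2 + 15439*(1/11466) = -11638 + 15439/11466 = -133425869/11466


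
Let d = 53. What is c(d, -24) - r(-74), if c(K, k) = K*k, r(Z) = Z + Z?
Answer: -1124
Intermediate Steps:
r(Z) = 2*Z
c(d, -24) - r(-74) = 53*(-24) - 2*(-74) = -1272 - 1*(-148) = -1272 + 148 = -1124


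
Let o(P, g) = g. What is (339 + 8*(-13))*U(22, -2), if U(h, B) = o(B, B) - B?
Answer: 0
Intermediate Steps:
U(h, B) = 0 (U(h, B) = B - B = 0)
(339 + 8*(-13))*U(22, -2) = (339 + 8*(-13))*0 = (339 - 104)*0 = 235*0 = 0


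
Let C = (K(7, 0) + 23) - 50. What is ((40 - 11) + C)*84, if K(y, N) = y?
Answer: 756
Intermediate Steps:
C = -20 (C = (7 + 23) - 50 = 30 - 50 = -20)
((40 - 11) + C)*84 = ((40 - 11) - 20)*84 = (29 - 20)*84 = 9*84 = 756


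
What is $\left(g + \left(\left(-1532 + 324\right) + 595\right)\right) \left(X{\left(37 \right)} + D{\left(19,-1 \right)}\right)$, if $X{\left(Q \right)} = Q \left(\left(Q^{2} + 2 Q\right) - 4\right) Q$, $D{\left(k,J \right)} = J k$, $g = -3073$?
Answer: $-7261316792$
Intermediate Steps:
$X{\left(Q \right)} = Q^{2} \left(-4 + Q^{2} + 2 Q\right)$ ($X{\left(Q \right)} = Q \left(-4 + Q^{2} + 2 Q\right) Q = Q^{2} \left(-4 + Q^{2} + 2 Q\right)$)
$\left(g + \left(\left(-1532 + 324\right) + 595\right)\right) \left(X{\left(37 \right)} + D{\left(19,-1 \right)}\right) = \left(-3073 + \left(\left(-1532 + 324\right) + 595\right)\right) \left(37^{2} \left(-4 + 37^{2} + 2 \cdot 37\right) - 19\right) = \left(-3073 + \left(-1208 + 595\right)\right) \left(1369 \left(-4 + 1369 + 74\right) - 19\right) = \left(-3073 - 613\right) \left(1369 \cdot 1439 - 19\right) = - 3686 \left(1969991 - 19\right) = \left(-3686\right) 1969972 = -7261316792$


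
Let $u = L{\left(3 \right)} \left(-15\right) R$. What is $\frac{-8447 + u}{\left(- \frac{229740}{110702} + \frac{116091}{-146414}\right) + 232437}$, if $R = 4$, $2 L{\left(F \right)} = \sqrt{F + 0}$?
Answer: $- \frac{68455850619358}{1883683699013097} - \frac{81041613140 \sqrt{3}}{627894566337699} \approx -0.036565$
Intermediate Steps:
$L{\left(F \right)} = \frac{\sqrt{F}}{2}$ ($L{\left(F \right)} = \frac{\sqrt{F + 0}}{2} = \frac{\sqrt{F}}{2}$)
$u = - 30 \sqrt{3}$ ($u = \frac{\sqrt{3}}{2} \left(-15\right) 4 = - \frac{15 \sqrt{3}}{2} \cdot 4 = - 30 \sqrt{3} \approx -51.962$)
$\frac{-8447 + u}{\left(- \frac{229740}{110702} + \frac{116091}{-146414}\right) + 232437} = \frac{-8447 - 30 \sqrt{3}}{\left(- \frac{229740}{110702} + \frac{116091}{-146414}\right) + 232437} = \frac{-8447 - 30 \sqrt{3}}{\left(\left(-229740\right) \frac{1}{110702} + 116091 \left(- \frac{1}{146414}\right)\right) + 232437} = \frac{-8447 - 30 \sqrt{3}}{\left(- \frac{114870}{55351} - \frac{116091}{146414}\right) + 232437} = \frac{-8447 - 30 \sqrt{3}}{- \frac{23244329121}{8104161314} + 232437} = \frac{-8447 - 30 \sqrt{3}}{\frac{1883683699013097}{8104161314}} = \left(-8447 - 30 \sqrt{3}\right) \frac{8104161314}{1883683699013097} = - \frac{68455850619358}{1883683699013097} - \frac{81041613140 \sqrt{3}}{627894566337699}$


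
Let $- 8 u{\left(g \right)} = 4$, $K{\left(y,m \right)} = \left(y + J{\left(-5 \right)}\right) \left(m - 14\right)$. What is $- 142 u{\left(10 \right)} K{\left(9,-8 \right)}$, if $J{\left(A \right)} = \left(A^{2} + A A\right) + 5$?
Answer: $-99968$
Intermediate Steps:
$J{\left(A \right)} = 5 + 2 A^{2}$ ($J{\left(A \right)} = \left(A^{2} + A^{2}\right) + 5 = 2 A^{2} + 5 = 5 + 2 A^{2}$)
$K{\left(y,m \right)} = \left(-14 + m\right) \left(55 + y\right)$ ($K{\left(y,m \right)} = \left(y + \left(5 + 2 \left(-5\right)^{2}\right)\right) \left(m - 14\right) = \left(y + \left(5 + 2 \cdot 25\right)\right) \left(-14 + m\right) = \left(y + \left(5 + 50\right)\right) \left(-14 + m\right) = \left(y + 55\right) \left(-14 + m\right) = \left(55 + y\right) \left(-14 + m\right) = \left(-14 + m\right) \left(55 + y\right)$)
$u{\left(g \right)} = - \frac{1}{2}$ ($u{\left(g \right)} = \left(- \frac{1}{8}\right) 4 = - \frac{1}{2}$)
$- 142 u{\left(10 \right)} K{\left(9,-8 \right)} = \left(-142\right) \left(- \frac{1}{2}\right) \left(-770 - 126 + 55 \left(-8\right) - 72\right) = 71 \left(-770 - 126 - 440 - 72\right) = 71 \left(-1408\right) = -99968$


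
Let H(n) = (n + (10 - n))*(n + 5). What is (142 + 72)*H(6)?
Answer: 23540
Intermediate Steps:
H(n) = 50 + 10*n (H(n) = 10*(5 + n) = 50 + 10*n)
(142 + 72)*H(6) = (142 + 72)*(50 + 10*6) = 214*(50 + 60) = 214*110 = 23540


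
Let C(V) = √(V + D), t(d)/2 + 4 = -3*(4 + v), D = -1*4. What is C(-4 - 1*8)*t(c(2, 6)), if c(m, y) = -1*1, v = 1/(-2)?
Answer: -116*I ≈ -116.0*I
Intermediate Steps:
v = -½ ≈ -0.50000
D = -4
c(m, y) = -1
t(d) = -29 (t(d) = -8 + 2*(-3*(4 - ½)) = -8 + 2*(-3*7/2) = -8 + 2*(-21/2) = -8 - 21 = -29)
C(V) = √(-4 + V) (C(V) = √(V - 4) = √(-4 + V))
C(-4 - 1*8)*t(c(2, 6)) = √(-4 + (-4 - 1*8))*(-29) = √(-4 + (-4 - 8))*(-29) = √(-4 - 12)*(-29) = √(-16)*(-29) = (4*I)*(-29) = -116*I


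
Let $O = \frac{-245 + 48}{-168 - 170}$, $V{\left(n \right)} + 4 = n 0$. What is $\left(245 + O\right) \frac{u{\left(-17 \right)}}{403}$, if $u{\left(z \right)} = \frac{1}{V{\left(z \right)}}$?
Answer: $- \frac{83007}{544856} \approx -0.15235$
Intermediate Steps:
$V{\left(n \right)} = -4$ ($V{\left(n \right)} = -4 + n 0 = -4 + 0 = -4$)
$u{\left(z \right)} = - \frac{1}{4}$ ($u{\left(z \right)} = \frac{1}{-4} = - \frac{1}{4}$)
$O = \frac{197}{338}$ ($O = - \frac{197}{-338} = \left(-197\right) \left(- \frac{1}{338}\right) = \frac{197}{338} \approx 0.58284$)
$\left(245 + O\right) \frac{u{\left(-17 \right)}}{403} = \left(245 + \frac{197}{338}\right) \left(- \frac{1}{4 \cdot 403}\right) = \frac{83007 \left(\left(- \frac{1}{4}\right) \frac{1}{403}\right)}{338} = \frac{83007}{338} \left(- \frac{1}{1612}\right) = - \frac{83007}{544856}$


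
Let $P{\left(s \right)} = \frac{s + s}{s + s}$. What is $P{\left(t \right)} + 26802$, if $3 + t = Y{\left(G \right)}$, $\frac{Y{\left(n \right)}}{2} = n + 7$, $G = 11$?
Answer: $26803$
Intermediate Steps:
$Y{\left(n \right)} = 14 + 2 n$ ($Y{\left(n \right)} = 2 \left(n + 7\right) = 2 \left(7 + n\right) = 14 + 2 n$)
$t = 33$ ($t = -3 + \left(14 + 2 \cdot 11\right) = -3 + \left(14 + 22\right) = -3 + 36 = 33$)
$P{\left(s \right)} = 1$ ($P{\left(s \right)} = \frac{2 s}{2 s} = 2 s \frac{1}{2 s} = 1$)
$P{\left(t \right)} + 26802 = 1 + 26802 = 26803$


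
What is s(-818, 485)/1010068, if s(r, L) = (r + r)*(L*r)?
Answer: 162262570/252517 ≈ 642.58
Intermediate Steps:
s(r, L) = 2*L*r² (s(r, L) = (2*r)*(L*r) = 2*L*r²)
s(-818, 485)/1010068 = (2*485*(-818)²)/1010068 = (2*485*669124)*(1/1010068) = 649050280*(1/1010068) = 162262570/252517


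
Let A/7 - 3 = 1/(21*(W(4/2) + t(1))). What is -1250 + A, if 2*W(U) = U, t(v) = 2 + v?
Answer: -14747/12 ≈ -1228.9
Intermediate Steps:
W(U) = U/2
A = 253/12 (A = 21 + 7/((21*((4/2)/2 + (2 + 1)))) = 21 + 7/((21*((4*(1/2))/2 + 3))) = 21 + 7/((21*((1/2)*2 + 3))) = 21 + 7/((21*(1 + 3))) = 21 + 7/((21*4)) = 21 + 7/84 = 21 + 7*(1/84) = 21 + 1/12 = 253/12 ≈ 21.083)
-1250 + A = -1250 + 253/12 = -14747/12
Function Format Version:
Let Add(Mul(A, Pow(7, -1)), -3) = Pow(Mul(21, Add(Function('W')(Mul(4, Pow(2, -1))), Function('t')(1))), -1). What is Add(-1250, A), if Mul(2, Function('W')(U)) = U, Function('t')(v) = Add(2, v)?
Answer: Rational(-14747, 12) ≈ -1228.9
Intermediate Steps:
Function('W')(U) = Mul(Rational(1, 2), U)
A = Rational(253, 12) (A = Add(21, Mul(7, Pow(Mul(21, Add(Mul(Rational(1, 2), Mul(4, Pow(2, -1))), Add(2, 1))), -1))) = Add(21, Mul(7, Pow(Mul(21, Add(Mul(Rational(1, 2), Mul(4, Rational(1, 2))), 3)), -1))) = Add(21, Mul(7, Pow(Mul(21, Add(Mul(Rational(1, 2), 2), 3)), -1))) = Add(21, Mul(7, Pow(Mul(21, Add(1, 3)), -1))) = Add(21, Mul(7, Pow(Mul(21, 4), -1))) = Add(21, Mul(7, Pow(84, -1))) = Add(21, Mul(7, Rational(1, 84))) = Add(21, Rational(1, 12)) = Rational(253, 12) ≈ 21.083)
Add(-1250, A) = Add(-1250, Rational(253, 12)) = Rational(-14747, 12)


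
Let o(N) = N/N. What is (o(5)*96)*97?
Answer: 9312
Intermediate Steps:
o(N) = 1
(o(5)*96)*97 = (1*96)*97 = 96*97 = 9312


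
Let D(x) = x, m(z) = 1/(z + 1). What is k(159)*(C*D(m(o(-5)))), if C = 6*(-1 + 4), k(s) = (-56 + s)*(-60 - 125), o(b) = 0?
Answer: -342990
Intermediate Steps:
m(z) = 1/(1 + z)
k(s) = 10360 - 185*s (k(s) = (-56 + s)*(-185) = 10360 - 185*s)
C = 18 (C = 6*3 = 18)
k(159)*(C*D(m(o(-5)))) = (10360 - 185*159)*(18/(1 + 0)) = (10360 - 29415)*(18/1) = -342990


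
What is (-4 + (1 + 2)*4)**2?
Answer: 64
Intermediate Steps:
(-4 + (1 + 2)*4)**2 = (-4 + 3*4)**2 = (-4 + 12)**2 = 8**2 = 64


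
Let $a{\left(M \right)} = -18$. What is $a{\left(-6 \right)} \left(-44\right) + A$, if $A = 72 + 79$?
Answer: $943$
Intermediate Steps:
$A = 151$
$a{\left(-6 \right)} \left(-44\right) + A = \left(-18\right) \left(-44\right) + 151 = 792 + 151 = 943$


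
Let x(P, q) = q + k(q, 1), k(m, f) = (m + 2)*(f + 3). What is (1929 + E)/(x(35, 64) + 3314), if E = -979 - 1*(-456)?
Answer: 703/1821 ≈ 0.38605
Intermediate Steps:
k(m, f) = (2 + m)*(3 + f)
E = -523 (E = -979 + 456 = -523)
x(P, q) = 8 + 5*q (x(P, q) = q + (6 + 2*1 + 3*q + 1*q) = q + (6 + 2 + 3*q + q) = q + (8 + 4*q) = 8 + 5*q)
(1929 + E)/(x(35, 64) + 3314) = (1929 - 523)/((8 + 5*64) + 3314) = 1406/((8 + 320) + 3314) = 1406/(328 + 3314) = 1406/3642 = 1406*(1/3642) = 703/1821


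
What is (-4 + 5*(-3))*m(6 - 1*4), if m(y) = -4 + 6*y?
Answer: -152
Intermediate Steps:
(-4 + 5*(-3))*m(6 - 1*4) = (-4 + 5*(-3))*(-4 + 6*(6 - 1*4)) = (-4 - 15)*(-4 + 6*(6 - 4)) = -19*(-4 + 6*2) = -19*(-4 + 12) = -19*8 = -152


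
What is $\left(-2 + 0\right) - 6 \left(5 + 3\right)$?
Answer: $-50$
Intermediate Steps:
$\left(-2 + 0\right) - 6 \left(5 + 3\right) = -2 - 48 = -50$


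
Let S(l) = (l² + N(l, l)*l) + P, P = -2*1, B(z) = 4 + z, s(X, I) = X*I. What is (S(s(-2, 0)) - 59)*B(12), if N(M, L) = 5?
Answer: -976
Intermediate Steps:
s(X, I) = I*X
P = -2
S(l) = -2 + l² + 5*l (S(l) = (l² + 5*l) - 2 = -2 + l² + 5*l)
(S(s(-2, 0)) - 59)*B(12) = ((-2 + (0*(-2))² + 5*(0*(-2))) - 59)*(4 + 12) = ((-2 + 0² + 5*0) - 59)*16 = ((-2 + 0 + 0) - 59)*16 = (-2 - 59)*16 = -61*16 = -976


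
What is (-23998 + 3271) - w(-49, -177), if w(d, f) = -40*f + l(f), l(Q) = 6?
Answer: -27813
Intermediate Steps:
w(d, f) = 6 - 40*f (w(d, f) = -40*f + 6 = 6 - 40*f)
(-23998 + 3271) - w(-49, -177) = (-23998 + 3271) - (6 - 40*(-177)) = -20727 - (6 + 7080) = -20727 - 1*7086 = -20727 - 7086 = -27813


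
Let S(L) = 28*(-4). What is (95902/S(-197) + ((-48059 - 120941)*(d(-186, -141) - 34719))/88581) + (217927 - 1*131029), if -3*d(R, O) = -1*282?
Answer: 754504109797/4960536 ≈ 1.5210e+5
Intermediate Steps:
d(R, O) = 94 (d(R, O) = -(-1)*282/3 = -⅓*(-282) = 94)
S(L) = -112
(95902/S(-197) + ((-48059 - 120941)*(d(-186, -141) - 34719))/88581) + (217927 - 1*131029) = (95902/(-112) + ((-48059 - 120941)*(94 - 34719))/88581) + (217927 - 1*131029) = (95902*(-1/112) - 169000*(-34625)*(1/88581)) + (217927 - 131029) = (-47951/56 + 5851625000*(1/88581)) + 86898 = (-47951/56 + 5851625000/88581) + 86898 = 323443452469/4960536 + 86898 = 754504109797/4960536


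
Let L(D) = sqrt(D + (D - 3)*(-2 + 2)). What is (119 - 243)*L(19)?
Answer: -124*sqrt(19) ≈ -540.50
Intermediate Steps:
L(D) = sqrt(D) (L(D) = sqrt(D + (-3 + D)*0) = sqrt(D + 0) = sqrt(D))
(119 - 243)*L(19) = (119 - 243)*sqrt(19) = -124*sqrt(19)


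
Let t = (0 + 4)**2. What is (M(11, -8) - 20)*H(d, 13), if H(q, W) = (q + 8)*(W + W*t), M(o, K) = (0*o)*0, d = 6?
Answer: -61880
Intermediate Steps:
t = 16 (t = 4**2 = 16)
M(o, K) = 0 (M(o, K) = 0*0 = 0)
H(q, W) = 17*W*(8 + q) (H(q, W) = (q + 8)*(W + W*16) = (8 + q)*(W + 16*W) = (8 + q)*(17*W) = 17*W*(8 + q))
(M(11, -8) - 20)*H(d, 13) = (0 - 20)*(17*13*(8 + 6)) = -340*13*14 = -20*3094 = -61880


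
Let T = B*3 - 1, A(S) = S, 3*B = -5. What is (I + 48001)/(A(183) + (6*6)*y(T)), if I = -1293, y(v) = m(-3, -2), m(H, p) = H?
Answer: 46708/75 ≈ 622.77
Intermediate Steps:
B = -5/3 (B = (⅓)*(-5) = -5/3 ≈ -1.6667)
T = -6 (T = -5/3*3 - 1 = -5 - 1 = -6)
y(v) = -3
(I + 48001)/(A(183) + (6*6)*y(T)) = (-1293 + 48001)/(183 + (6*6)*(-3)) = 46708/(183 + 36*(-3)) = 46708/(183 - 108) = 46708/75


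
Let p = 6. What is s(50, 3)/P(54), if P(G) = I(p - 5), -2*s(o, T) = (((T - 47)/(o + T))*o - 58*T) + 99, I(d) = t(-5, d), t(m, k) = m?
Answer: -1235/106 ≈ -11.651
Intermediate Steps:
I(d) = -5
s(o, T) = -99/2 + 29*T - o*(-47 + T)/(2*(T + o)) (s(o, T) = -((((T - 47)/(o + T))*o - 58*T) + 99)/2 = -((((-47 + T)/(T + o))*o - 58*T) + 99)/2 = -((o*(-47 + T)/(T + o) - 58*T) + 99)/2 = -((-58*T + o*(-47 + T)/(T + o)) + 99)/2 = -(99 - 58*T + o*(-47 + T)/(T + o))/2 = -99/2 + 29*T - o*(-47 + T)/(2*(T + o)))
P(G) = -5
s(50, 3)/P(54) = ((-99*3 - 52*50 + 58*3**2 + 57*3*50)/(2*(3 + 50)))/(-5) = ((1/2)*(-297 - 2600 + 58*9 + 8550)/53)*(-1/5) = ((1/2)*(1/53)*(-297 - 2600 + 522 + 8550))*(-1/5) = ((1/2)*(1/53)*6175)*(-1/5) = (6175/106)*(-1/5) = -1235/106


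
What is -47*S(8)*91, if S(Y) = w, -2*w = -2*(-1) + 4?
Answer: 12831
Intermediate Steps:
w = -3 (w = -(-2*(-1) + 4)/2 = -(2 + 4)/2 = -½*6 = -3)
S(Y) = -3
-47*S(8)*91 = -47*(-3)*91 = 141*91 = 12831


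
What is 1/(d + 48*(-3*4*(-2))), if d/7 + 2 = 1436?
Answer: 1/11190 ≈ 8.9366e-5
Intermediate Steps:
d = 10038 (d = -14 + 7*1436 = -14 + 10052 = 10038)
1/(d + 48*(-3*4*(-2))) = 1/(10038 + 48*(-3*4*(-2))) = 1/(10038 + 48*(-12*(-2))) = 1/(10038 + 48*24) = 1/(10038 + 1152) = 1/11190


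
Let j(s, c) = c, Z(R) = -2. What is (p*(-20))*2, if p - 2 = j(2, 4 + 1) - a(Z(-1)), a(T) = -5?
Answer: -480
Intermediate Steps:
p = 12 (p = 2 + ((4 + 1) - 1*(-5)) = 2 + (5 + 5) = 2 + 10 = 12)
(p*(-20))*2 = (12*(-20))*2 = -240*2 = -480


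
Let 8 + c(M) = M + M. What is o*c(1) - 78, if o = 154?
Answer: -1002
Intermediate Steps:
c(M) = -8 + 2*M (c(M) = -8 + (M + M) = -8 + 2*M)
o*c(1) - 78 = 154*(-8 + 2*1) - 78 = 154*(-8 + 2) - 78 = 154*(-6) - 78 = -924 - 78 = -1002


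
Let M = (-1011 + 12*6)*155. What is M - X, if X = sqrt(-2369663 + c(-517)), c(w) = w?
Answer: -145545 - 2*I*sqrt(592545) ≈ -1.4555e+5 - 1539.5*I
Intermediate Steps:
M = -145545 (M = (-1011 + 72)*155 = -939*155 = -145545)
X = 2*I*sqrt(592545) (X = sqrt(-2369663 - 517) = sqrt(-2370180) = 2*I*sqrt(592545) ≈ 1539.5*I)
M - X = -145545 - 2*I*sqrt(592545)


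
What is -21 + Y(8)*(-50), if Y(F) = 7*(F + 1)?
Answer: -3171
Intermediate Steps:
Y(F) = 7 + 7*F (Y(F) = 7*(1 + F) = 7 + 7*F)
-21 + Y(8)*(-50) = -21 + (7 + 7*8)*(-50) = -21 + (7 + 56)*(-50) = -21 + 63*(-50) = -21 - 3150 = -3171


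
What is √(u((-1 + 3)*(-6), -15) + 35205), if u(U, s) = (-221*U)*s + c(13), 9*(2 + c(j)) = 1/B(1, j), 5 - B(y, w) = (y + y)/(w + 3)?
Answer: I*√62654241/117 ≈ 67.653*I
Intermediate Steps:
B(y, w) = 5 - 2*y/(3 + w) (B(y, w) = 5 - (y + y)/(w + 3) = 5 - 2*y/(3 + w))
c(j) = -2 + (3 + j)/(9*(13 + 5*j)) (c(j) = -2 + 1/(9*(((15 - 2*1 + 5*j)/(3 + j)))) = -2 + 1/(9*(((15 - 2 + 5*j)/(3 + j)))) = -2 + 1/(9*(((13 + 5*j)/(3 + j)))) = -2 + ((3 + j)/(13 + 5*j))/9 = -2 + (3 + j)/(9*(13 + 5*j)))
u(U, s) = -694/351 - 221*U*s (u(U, s) = (-221*U)*s + (-231 - 89*13)/(9*(13 + 5*13)) = -221*U*s + (-231 - 1157)/(9*(13 + 65)) = -221*U*s + (⅑)*(-1388)/78 = -221*U*s + (⅑)*(1/78)*(-1388) = -221*U*s - 694/351 = -694/351 - 221*U*s)
√(u((-1 + 3)*(-6), -15) + 35205) = √((-694/351 - 221*(-1 + 3)*(-6)*(-15)) + 35205) = √((-694/351 - 221*2*(-6)*(-15)) + 35205) = √((-694/351 - 221*(-12)*(-15)) + 35205) = √((-694/351 - 39780) + 35205) = √(-13963474/351 + 35205) = √(-1606519/351) = I*√62654241/117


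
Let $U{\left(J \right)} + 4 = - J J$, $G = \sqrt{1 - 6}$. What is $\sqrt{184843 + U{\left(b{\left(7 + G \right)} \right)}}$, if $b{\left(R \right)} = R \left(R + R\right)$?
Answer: $\sqrt{181015 - 4928 i \sqrt{5}} \approx 425.66 - 12.944 i$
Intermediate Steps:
$G = i \sqrt{5}$ ($G = \sqrt{-5} = i \sqrt{5} \approx 2.2361 i$)
$b{\left(R \right)} = 2 R^{2}$ ($b{\left(R \right)} = R 2 R = 2 R^{2}$)
$U{\left(J \right)} = -4 - J^{2}$ ($U{\left(J \right)} = -4 + - J J = -4 - J^{2}$)
$\sqrt{184843 + U{\left(b{\left(7 + G \right)} \right)}} = \sqrt{184843 - \left(4 + \left(2 \left(7 + i \sqrt{5}\right)^{2}\right)^{2}\right)} = \sqrt{184843 - \left(4 + 4 \left(7 + i \sqrt{5}\right)^{4}\right)} = \sqrt{184839 - 4 \left(7 + i \sqrt{5}\right)^{4}}$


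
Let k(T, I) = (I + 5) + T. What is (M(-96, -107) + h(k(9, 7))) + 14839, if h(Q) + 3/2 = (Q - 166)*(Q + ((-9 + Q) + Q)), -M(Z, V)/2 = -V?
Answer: 13587/2 ≈ 6793.5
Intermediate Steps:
k(T, I) = 5 + I + T (k(T, I) = (5 + I) + T = 5 + I + T)
M(Z, V) = 2*V (M(Z, V) = -(-2)*V = 2*V)
h(Q) = -3/2 + (-166 + Q)*(-9 + 3*Q) (h(Q) = -3/2 + (Q - 166)*(Q + ((-9 + Q) + Q)) = -3/2 + (-166 + Q)*(Q + (-9 + 2*Q)) = -3/2 + (-166 + Q)*(-9 + 3*Q))
(M(-96, -107) + h(k(9, 7))) + 14839 = (2*(-107) + (2985/2 - 507*(5 + 7 + 9) + 3*(5 + 7 + 9)²)) + 14839 = (-214 + (2985/2 - 507*21 + 3*21²)) + 14839 = (-214 + (2985/2 - 10647 + 3*441)) + 14839 = (-214 + (2985/2 - 10647 + 1323)) + 14839 = (-214 - 15663/2) + 14839 = -16091/2 + 14839 = 13587/2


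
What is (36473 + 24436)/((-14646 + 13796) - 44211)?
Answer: -60909/45061 ≈ -1.3517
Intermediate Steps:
(36473 + 24436)/((-14646 + 13796) - 44211) = 60909/(-850 - 44211) = 60909/(-45061) = 60909*(-1/45061) = -60909/45061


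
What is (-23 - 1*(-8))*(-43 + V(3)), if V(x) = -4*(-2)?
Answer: 525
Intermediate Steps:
V(x) = 8
(-23 - 1*(-8))*(-43 + V(3)) = (-23 - 1*(-8))*(-43 + 8) = (-23 + 8)*(-35) = -15*(-35) = 525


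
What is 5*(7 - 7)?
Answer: 0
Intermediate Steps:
5*(7 - 7) = 5*0 = 0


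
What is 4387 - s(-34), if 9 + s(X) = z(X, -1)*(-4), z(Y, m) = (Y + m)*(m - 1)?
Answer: 4676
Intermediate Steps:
z(Y, m) = (-1 + m)*(Y + m) (z(Y, m) = (Y + m)*(-1 + m) = (-1 + m)*(Y + m))
s(X) = -17 + 8*X (s(X) = -9 + ((-1)**2 - X - 1*(-1) + X*(-1))*(-4) = -9 + (1 - X + 1 - X)*(-4) = -9 + (2 - 2*X)*(-4) = -9 + (-8 + 8*X) = -17 + 8*X)
4387 - s(-34) = 4387 - (-17 + 8*(-34)) = 4387 - (-17 - 272) = 4387 - 1*(-289) = 4387 + 289 = 4676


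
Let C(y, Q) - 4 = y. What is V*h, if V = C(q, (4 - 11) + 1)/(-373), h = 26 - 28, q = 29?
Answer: 66/373 ≈ 0.17694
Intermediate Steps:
C(y, Q) = 4 + y
h = -2
V = -33/373 (V = (4 + 29)/(-373) = 33*(-1/373) = -33/373 ≈ -0.088472)
V*h = -33/373*(-2) = 66/373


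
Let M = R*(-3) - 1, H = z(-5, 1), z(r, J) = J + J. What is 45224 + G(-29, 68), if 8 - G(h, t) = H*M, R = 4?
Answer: 45258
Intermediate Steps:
z(r, J) = 2*J
H = 2 (H = 2*1 = 2)
M = -13 (M = 4*(-3) - 1 = -12 - 1 = -13)
G(h, t) = 34 (G(h, t) = 8 - 2*(-13) = 8 - 1*(-26) = 8 + 26 = 34)
45224 + G(-29, 68) = 45224 + 34 = 45258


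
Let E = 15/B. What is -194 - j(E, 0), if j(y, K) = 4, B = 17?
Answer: -198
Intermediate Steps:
E = 15/17 ≈ 0.88235
-194 - j(E, 0) = -194 - 1*4 = -194 - 4 = -198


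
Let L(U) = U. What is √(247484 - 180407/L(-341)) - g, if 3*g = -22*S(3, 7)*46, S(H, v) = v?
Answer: 7084/3 + 3*√3204356199/341 ≈ 2859.3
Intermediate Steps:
g = -7084/3 (g = (-22*7*46)/3 = (-154*46)/3 = (⅓)*(-7084) = -7084/3 ≈ -2361.3)
√(247484 - 180407/L(-341)) - g = √(247484 - 180407/(-341)) - 1*(-7084/3) = √(247484 - 180407*(-1/341)) + 7084/3 = √(247484 + 180407/341) + 7084/3 = √(84572451/341) + 7084/3 = 3*√3204356199/341 + 7084/3 = 7084/3 + 3*√3204356199/341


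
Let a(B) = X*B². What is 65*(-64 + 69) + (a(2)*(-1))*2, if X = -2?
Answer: 341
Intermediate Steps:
a(B) = -2*B²
65*(-64 + 69) + (a(2)*(-1))*2 = 65*(-64 + 69) + (-2*2²*(-1))*2 = 65*5 + (-2*4*(-1))*2 = 325 - 8*(-1)*2 = 325 + 8*2 = 325 + 16 = 341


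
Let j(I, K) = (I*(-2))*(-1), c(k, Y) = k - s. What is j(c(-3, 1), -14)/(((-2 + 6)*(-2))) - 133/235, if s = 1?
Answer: 102/235 ≈ 0.43404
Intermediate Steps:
c(k, Y) = -1 + k (c(k, Y) = k - 1*1 = k - 1 = -1 + k)
j(I, K) = 2*I (j(I, K) = -2*I*(-1) = 2*I)
j(c(-3, 1), -14)/(((-2 + 6)*(-2))) - 133/235 = (2*(-1 - 3))/(((-2 + 6)*(-2))) - 133/235 = (2*(-4))/((4*(-2))) - 133*1/235 = -8/(-8) - 133/235 = -8*(-⅛) - 133/235 = 1 - 133/235 = 102/235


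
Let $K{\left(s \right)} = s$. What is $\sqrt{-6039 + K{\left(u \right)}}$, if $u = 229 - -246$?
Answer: $2 i \sqrt{1391} \approx 74.592 i$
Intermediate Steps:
$u = 475$ ($u = 229 + 246 = 475$)
$\sqrt{-6039 + K{\left(u \right)}} = \sqrt{-6039 + 475} = \sqrt{-5564} = 2 i \sqrt{1391}$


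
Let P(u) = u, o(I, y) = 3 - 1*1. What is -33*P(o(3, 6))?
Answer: -66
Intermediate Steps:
o(I, y) = 2 (o(I, y) = 3 - 1 = 2)
-33*P(o(3, 6)) = -33*2 = -66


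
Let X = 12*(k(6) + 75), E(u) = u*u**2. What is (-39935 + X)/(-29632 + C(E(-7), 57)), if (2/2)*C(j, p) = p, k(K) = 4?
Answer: 2999/2275 ≈ 1.3182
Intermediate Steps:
E(u) = u**3
X = 948 (X = 12*(4 + 75) = 12*79 = 948)
C(j, p) = p
(-39935 + X)/(-29632 + C(E(-7), 57)) = (-39935 + 948)/(-29632 + 57) = -38987/(-29575) = -38987*(-1/29575) = 2999/2275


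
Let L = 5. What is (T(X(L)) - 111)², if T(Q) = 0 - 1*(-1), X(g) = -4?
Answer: 12100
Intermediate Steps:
T(Q) = 1 (T(Q) = 0 + 1 = 1)
(T(X(L)) - 111)² = (1 - 111)² = (-110)² = 12100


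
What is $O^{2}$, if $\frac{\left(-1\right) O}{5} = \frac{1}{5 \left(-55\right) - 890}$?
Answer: $\frac{1}{54289} \approx 1.842 \cdot 10^{-5}$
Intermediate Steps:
$O = \frac{1}{233}$ ($O = - \frac{5}{5 \left(-55\right) - 890} = - \frac{5}{-275 - 890} = - \frac{5}{-1165} = \left(-5\right) \left(- \frac{1}{1165}\right) = \frac{1}{233} \approx 0.0042918$)
$O^{2} = \left(\frac{1}{233}\right)^{2} = \frac{1}{54289}$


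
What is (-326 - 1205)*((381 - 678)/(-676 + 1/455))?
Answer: -206891685/307579 ≈ -672.65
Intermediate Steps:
(-326 - 1205)*((381 - 678)/(-676 + 1/455)) = -(-454707)/(-676 + 1/455) = -(-454707)/(-307579/455) = -(-454707)*(-455)/307579 = -1531*135135/307579 = -206891685/307579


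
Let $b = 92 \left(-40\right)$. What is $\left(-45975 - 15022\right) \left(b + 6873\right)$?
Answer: $-194763421$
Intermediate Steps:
$b = -3680$
$\left(-45975 - 15022\right) \left(b + 6873\right) = \left(-45975 - 15022\right) \left(-3680 + 6873\right) = \left(-60997\right) 3193 = -194763421$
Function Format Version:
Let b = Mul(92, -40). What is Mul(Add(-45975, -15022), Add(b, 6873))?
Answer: -194763421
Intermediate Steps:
b = -3680
Mul(Add(-45975, -15022), Add(b, 6873)) = Mul(Add(-45975, -15022), Add(-3680, 6873)) = Mul(-60997, 3193) = -194763421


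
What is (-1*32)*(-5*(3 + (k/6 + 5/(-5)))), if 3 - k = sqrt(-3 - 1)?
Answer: 400 - 160*I/3 ≈ 400.0 - 53.333*I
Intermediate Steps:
k = 3 - 2*I (k = 3 - sqrt(-3 - 1) = 3 - sqrt(-4) = 3 - 2*I ≈ 3.0 - 2.0*I)
(-1*32)*(-5*(3 + (k/6 + 5/(-5)))) = (-1*32)*(-5*(3 + ((3 - 2*I)/6 + 5/(-5)))) = -(-160)*(3 + ((3 - 2*I)*(1/6) + 5*(-1/5))) = -(-160)*(3 + ((1/2 - I/3) - 1)) = -(-160)*(3 + (-1/2 - I/3)) = -(-160)*(5/2 - I/3) = -32*(-25/2 + 5*I/3) = 400 - 160*I/3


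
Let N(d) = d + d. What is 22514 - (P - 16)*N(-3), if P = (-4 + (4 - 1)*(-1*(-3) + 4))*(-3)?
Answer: 22112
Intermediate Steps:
N(d) = 2*d
P = -51 (P = (-4 + 3*(3 + 4))*(-3) = (-4 + 3*7)*(-3) = (-4 + 21)*(-3) = 17*(-3) = -51)
22514 - (P - 16)*N(-3) = 22514 - (-51 - 16)*2*(-3) = 22514 - (-67)*(-6) = 22514 - 1*402 = 22514 - 402 = 22112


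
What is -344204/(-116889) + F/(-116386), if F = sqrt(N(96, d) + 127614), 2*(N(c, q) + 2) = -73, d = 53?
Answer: 344204/116889 - sqrt(510302)/232772 ≈ 2.9416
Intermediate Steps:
N(c, q) = -77/2 (N(c, q) = -2 + (1/2)*(-73) = -2 - 73/2 = -77/2)
F = sqrt(510302)/2 (F = sqrt(-77/2 + 127614) = sqrt(255151/2) = sqrt(510302)/2 ≈ 357.18)
-344204/(-116889) + F/(-116386) = -344204/(-116889) + (sqrt(510302)/2)/(-116386) = -344204*(-1/116889) + (sqrt(510302)/2)*(-1/116386) = 344204/116889 - sqrt(510302)/232772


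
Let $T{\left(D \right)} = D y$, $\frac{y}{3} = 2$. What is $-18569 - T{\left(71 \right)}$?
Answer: $-18995$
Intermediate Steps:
$y = 6$ ($y = 3 \cdot 2 = 6$)
$T{\left(D \right)} = 6 D$ ($T{\left(D \right)} = D 6 = 6 D$)
$-18569 - T{\left(71 \right)} = -18569 - 6 \cdot 71 = -18569 - 426 = -18995$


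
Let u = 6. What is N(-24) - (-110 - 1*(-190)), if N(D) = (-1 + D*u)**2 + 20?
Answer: 20965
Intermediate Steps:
N(D) = 20 + (-1 + 6*D)**2 (N(D) = (-1 + D*6)**2 + 20 = (-1 + 6*D)**2 + 20 = 20 + (-1 + 6*D)**2)
N(-24) - (-110 - 1*(-190)) = (20 + (-1 + 6*(-24))**2) - (-110 - 1*(-190)) = (20 + (-1 - 144)**2) - (-110 + 190) = (20 + (-145)**2) - 1*80 = (20 + 21025) - 80 = 21045 - 80 = 20965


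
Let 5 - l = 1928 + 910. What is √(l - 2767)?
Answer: 20*I*√14 ≈ 74.833*I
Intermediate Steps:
l = -2833 (l = 5 - (1928 + 910) = 5 - 1*2838 = 5 - 2838 = -2833)
√(l - 2767) = √(-2833 - 2767) = √(-5600) = 20*I*√14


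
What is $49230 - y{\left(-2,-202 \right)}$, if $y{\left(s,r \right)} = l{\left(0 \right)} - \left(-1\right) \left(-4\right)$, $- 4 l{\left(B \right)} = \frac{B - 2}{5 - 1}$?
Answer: $\frac{393871}{8} \approx 49234.0$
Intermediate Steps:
$l{\left(B \right)} = \frac{1}{8} - \frac{B}{16}$ ($l{\left(B \right)} = - \frac{\left(B - 2\right) \frac{1}{5 - 1}}{4} = - \frac{\left(-2 + B\right) \frac{1}{4}}{4} = - \frac{- \frac{1}{2} + \frac{B}{4}}{4} = \frac{1}{8} - \frac{B}{16}$)
$y{\left(s,r \right)} = - \frac{31}{8}$ ($y{\left(s,r \right)} = \left(\frac{1}{8} - 0\right) - \left(-1\right) \left(-4\right) = \left(\frac{1}{8} + 0\right) - 4 = \frac{1}{8} - 4 = - \frac{31}{8}$)
$49230 - y{\left(-2,-202 \right)} = 49230 - - \frac{31}{8} = 49230 + \frac{31}{8} = \frac{393871}{8}$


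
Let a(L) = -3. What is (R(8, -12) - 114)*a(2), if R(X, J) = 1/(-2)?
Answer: 687/2 ≈ 343.50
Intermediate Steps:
R(X, J) = -1/2
(R(8, -12) - 114)*a(2) = (-1/2 - 114)*(-3) = -229/2*(-3) = 687/2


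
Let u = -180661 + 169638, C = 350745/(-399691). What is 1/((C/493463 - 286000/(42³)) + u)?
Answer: -1826572219299513/20141356646324385994 ≈ -9.0688e-5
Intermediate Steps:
C = -350745/399691 (C = 350745*(-1/399691) = -350745/399691 ≈ -0.87754)
u = -11023
1/((C/493463 - 286000/(42³)) + u) = 1/((-350745/399691/493463 - 286000/(42³)) - 11023) = 1/((-350745/399691*1/493463 - 286000/74088) - 11023) = 1/((-350745/197232719933 - 286000*1/74088) - 11023) = 1/((-350745/197232719933 - 35750/9261) - 11023) = 1/(-7051072985854195/1826572219299513 - 11023) = 1/(-20141356646324385994/1826572219299513) = -1826572219299513/20141356646324385994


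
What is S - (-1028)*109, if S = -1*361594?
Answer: -249542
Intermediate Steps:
S = -361594
S - (-1028)*109 = -361594 - (-1028)*109 = -361594 - 1*(-112052) = -361594 + 112052 = -249542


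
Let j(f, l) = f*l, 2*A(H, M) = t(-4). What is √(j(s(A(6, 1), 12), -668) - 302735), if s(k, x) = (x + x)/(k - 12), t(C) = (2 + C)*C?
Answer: I*√300731 ≈ 548.39*I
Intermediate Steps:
t(C) = C*(2 + C)
A(H, M) = 4 (A(H, M) = (-4*(2 - 4))/2 = (-4*(-2))/2 = (½)*8 = 4)
s(k, x) = 2*x/(-12 + k) (s(k, x) = (2*x)/(-12 + k) = 2*x/(-12 + k))
√(j(s(A(6, 1), 12), -668) - 302735) = √((2*12/(-12 + 4))*(-668) - 302735) = √((2*12/(-8))*(-668) - 302735) = √((2*12*(-⅛))*(-668) - 302735) = √(-3*(-668) - 302735) = √(2004 - 302735) = √(-300731) = I*√300731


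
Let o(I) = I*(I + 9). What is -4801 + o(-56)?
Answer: -2169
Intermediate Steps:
o(I) = I*(9 + I)
-4801 + o(-56) = -4801 - 56*(9 - 56) = -4801 - 56*(-47) = -4801 + 2632 = -2169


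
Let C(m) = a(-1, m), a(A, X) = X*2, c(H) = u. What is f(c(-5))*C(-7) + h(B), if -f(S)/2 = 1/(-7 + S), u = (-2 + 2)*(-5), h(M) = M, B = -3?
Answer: -7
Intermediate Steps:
u = 0 (u = 0*(-5) = 0)
c(H) = 0
a(A, X) = 2*X
C(m) = 2*m
f(S) = -2/(-7 + S)
f(c(-5))*C(-7) + h(B) = (-2/(-7 + 0))*(2*(-7)) - 3 = -2/(-7)*(-14) - 3 = -2*(-1/7)*(-14) - 3 = (2/7)*(-14) - 3 = -4 - 3 = -7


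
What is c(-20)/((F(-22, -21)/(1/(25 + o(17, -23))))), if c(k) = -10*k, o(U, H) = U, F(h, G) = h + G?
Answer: -100/903 ≈ -0.11074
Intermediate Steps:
F(h, G) = G + h
c(-20)/((F(-22, -21)/(1/(25 + o(17, -23))))) = (-10*(-20))/(((-21 - 22)/(1/(25 + 17)))) = 200/((-43/(1/42))) = 200/((-43/1/42)) = 200/((-43*42)) = 200/(-1806) = 200*(-1/1806) = -100/903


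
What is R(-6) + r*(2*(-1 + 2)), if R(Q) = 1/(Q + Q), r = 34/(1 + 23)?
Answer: 11/4 ≈ 2.7500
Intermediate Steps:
r = 17/12 (r = 34/24 = 34*(1/24) = 17/12 ≈ 1.4167)
R(Q) = 1/(2*Q)
R(-6) + r*(2*(-1 + 2)) = (1/2)/(-6) + 17*(2*(-1 + 2))/12 = (1/2)*(-1/6) + 17*(2*1)/12 = -1/12 + (17/12)*2 = -1/12 + 17/6 = 11/4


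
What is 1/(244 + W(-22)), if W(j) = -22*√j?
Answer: 61/17546 + 11*I*√22/35092 ≈ 0.0034766 + 0.0014703*I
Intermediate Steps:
1/(244 + W(-22)) = 1/(244 - 22*I*√22)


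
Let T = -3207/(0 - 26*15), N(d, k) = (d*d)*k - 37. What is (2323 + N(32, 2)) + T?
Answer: 564489/130 ≈ 4342.2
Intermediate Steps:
N(d, k) = -37 + k*d² (N(d, k) = d²*k - 37 = k*d² - 37 = -37 + k*d²)
T = 1069/130 (T = -3207/(0 - 390) = -3207/(-390) = -3207*(-1/390) = 1069/130 ≈ 8.2231)
(2323 + N(32, 2)) + T = (2323 + (-37 + 2*32²)) + 1069/130 = (2323 + (-37 + 2*1024)) + 1069/130 = (2323 + (-37 + 2048)) + 1069/130 = (2323 + 2011) + 1069/130 = 4334 + 1069/130 = 564489/130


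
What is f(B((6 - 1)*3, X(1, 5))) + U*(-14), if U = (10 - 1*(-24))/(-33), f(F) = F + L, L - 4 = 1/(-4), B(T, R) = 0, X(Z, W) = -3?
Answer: 2399/132 ≈ 18.174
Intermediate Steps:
L = 15/4 (L = 4 + 1/(-4) = 4 - ¼ = 15/4 ≈ 3.7500)
f(F) = 15/4 + F (f(F) = F + 15/4 = 15/4 + F)
U = -34/33 (U = (10 + 24)*(-1/33) = 34*(-1/33) = -34/33 ≈ -1.0303)
f(B((6 - 1)*3, X(1, 5))) + U*(-14) = (15/4 + 0) - 34/33*(-14) = 15/4 + 476/33 = 2399/132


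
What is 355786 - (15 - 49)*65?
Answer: 357996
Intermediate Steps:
355786 - (15 - 49)*65 = 355786 - (-34)*65 = 355786 - 1*(-2210) = 355786 + 2210 = 357996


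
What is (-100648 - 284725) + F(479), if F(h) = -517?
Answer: -385890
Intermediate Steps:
(-100648 - 284725) + F(479) = (-100648 - 284725) - 517 = -385373 - 517 = -385890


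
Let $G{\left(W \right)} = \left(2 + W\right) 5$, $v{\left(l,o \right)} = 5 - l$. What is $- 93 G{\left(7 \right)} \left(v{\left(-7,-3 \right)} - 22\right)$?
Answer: $41850$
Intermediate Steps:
$G{\left(W \right)} = 10 + 5 W$
$- 93 G{\left(7 \right)} \left(v{\left(-7,-3 \right)} - 22\right) = - 93 \left(10 + 5 \cdot 7\right) \left(\left(5 - -7\right) - 22\right) = - 93 \left(10 + 35\right) \left(\left(5 + 7\right) - 22\right) = \left(-93\right) 45 \left(12 - 22\right) = \left(-4185\right) \left(-10\right) = 41850$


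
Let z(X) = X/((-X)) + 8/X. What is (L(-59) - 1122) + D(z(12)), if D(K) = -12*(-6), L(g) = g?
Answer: -1109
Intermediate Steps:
z(X) = -1 + 8/X (z(X) = X*(-1/X) + 8/X = -1 + 8/X)
D(K) = 72
(L(-59) - 1122) + D(z(12)) = (-59 - 1122) + 72 = -1181 + 72 = -1109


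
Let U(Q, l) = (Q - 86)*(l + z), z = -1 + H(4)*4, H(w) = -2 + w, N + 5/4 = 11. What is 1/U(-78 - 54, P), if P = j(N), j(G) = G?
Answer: -2/7303 ≈ -0.00027386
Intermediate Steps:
N = 39/4 (N = -5/4 + 11 = 39/4 ≈ 9.7500)
z = 7 (z = -1 + (-2 + 4)*4 = -1 + 2*4 = -1 + 8 = 7)
P = 39/4 ≈ 9.7500
U(Q, l) = (-86 + Q)*(7 + l) (U(Q, l) = (Q - 86)*(l + 7) = (-86 + Q)*(7 + l))
1/U(-78 - 54, P) = 1/(-602 - 86*39/4 + 7*(-78 - 54) + (-78 - 54)*(39/4)) = 1/(-602 - 1677/2 + 7*(-132) - 132*39/4) = 1/(-602 - 1677/2 - 924 - 1287) = 1/(-7303/2) = -2/7303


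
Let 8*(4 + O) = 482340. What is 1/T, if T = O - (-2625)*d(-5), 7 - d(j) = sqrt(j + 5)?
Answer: 2/157327 ≈ 1.2712e-5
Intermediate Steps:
O = 120577/2 (O = -4 + (1/8)*482340 = -4 + 120585/2 = 120577/2 ≈ 60289.)
d(j) = 7 - sqrt(5 + j) (d(j) = 7 - sqrt(j + 5) = 7 - sqrt(5 + j))
T = 157327/2 (T = 120577/2 - (-2625)*(7 - sqrt(5 - 5)) = 120577/2 - (-2625)*(7 - sqrt(0)) = 120577/2 - (-2625)*(7 - 1*0) = 120577/2 - (-2625)*(7 + 0) = 120577/2 - (-2625)*7 = 120577/2 - 1*(-18375) = 120577/2 + 18375 = 157327/2 ≈ 78664.)
1/T = 1/(157327/2) = 2/157327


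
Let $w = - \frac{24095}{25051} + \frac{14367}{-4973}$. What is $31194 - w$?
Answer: $\frac{3886585298014}{124578623} \approx 31198.0$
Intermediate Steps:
$w = - \frac{479732152}{124578623}$ ($w = \left(-24095\right) \frac{1}{25051} + 14367 \left(- \frac{1}{4973}\right) = - \frac{24095}{25051} - \frac{14367}{4973} = - \frac{479732152}{124578623} \approx -3.8508$)
$31194 - w = 31194 - - \frac{479732152}{124578623} = 31194 + \frac{479732152}{124578623} = \frac{3886585298014}{124578623}$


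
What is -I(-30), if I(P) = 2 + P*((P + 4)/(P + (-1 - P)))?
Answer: 778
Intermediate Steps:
I(P) = 2 + P*(-4 - P) (I(P) = 2 + P*((4 + P)/(-1)) = 2 + P*((4 + P)*(-1)) = 2 + P*(-4 - P))
-I(-30) = -(2 - 1*(-30)**2 - 4*(-30)) = -(2 - 1*900 + 120) = -(2 - 900 + 120) = -1*(-778) = 778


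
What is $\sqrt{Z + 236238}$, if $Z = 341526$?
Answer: $6 \sqrt{16049} \approx 760.11$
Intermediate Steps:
$\sqrt{Z + 236238} = \sqrt{341526 + 236238} = \sqrt{577764} = 6 \sqrt{16049}$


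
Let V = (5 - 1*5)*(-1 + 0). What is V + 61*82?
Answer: 5002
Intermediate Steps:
V = 0 (V = (5 - 5)*(-1) = 0*(-1) = 0)
V + 61*82 = 0 + 61*82 = 0 + 5002 = 5002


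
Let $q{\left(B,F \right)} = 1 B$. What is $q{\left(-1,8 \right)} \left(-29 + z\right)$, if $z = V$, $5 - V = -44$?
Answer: $-20$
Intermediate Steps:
$q{\left(B,F \right)} = B$
$V = 49$ ($V = 5 - -44 = 5 + 44 = 49$)
$z = 49$
$q{\left(-1,8 \right)} \left(-29 + z\right) = - (-29 + 49) = \left(-1\right) 20 = -20$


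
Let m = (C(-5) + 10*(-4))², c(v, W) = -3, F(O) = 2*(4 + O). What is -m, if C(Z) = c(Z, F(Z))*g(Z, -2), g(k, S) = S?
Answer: -1156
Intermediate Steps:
F(O) = 8 + 2*O
C(Z) = 6 (C(Z) = -3*(-2) = 6)
m = 1156 (m = (6 + 10*(-4))² = (6 - 40)² = (-34)² = 1156)
-m = -1*1156 = -1156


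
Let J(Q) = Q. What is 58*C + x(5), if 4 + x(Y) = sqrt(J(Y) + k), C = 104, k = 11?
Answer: 6032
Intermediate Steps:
x(Y) = -4 + sqrt(11 + Y) (x(Y) = -4 + sqrt(Y + 11) = -4 + sqrt(11 + Y))
58*C + x(5) = 58*104 + (-4 + sqrt(11 + 5)) = 6032 + (-4 + sqrt(16)) = 6032 + (-4 + 4) = 6032 + 0 = 6032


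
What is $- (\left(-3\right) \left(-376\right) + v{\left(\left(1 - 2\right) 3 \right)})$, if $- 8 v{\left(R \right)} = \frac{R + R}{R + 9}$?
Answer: $- \frac{9025}{8} \approx -1128.1$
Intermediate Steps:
$v{\left(R \right)} = - \frac{R}{4 \left(9 + R\right)}$ ($v{\left(R \right)} = - \frac{\left(R + R\right) \frac{1}{R + 9}}{8} = - \frac{2 R \frac{1}{9 + R}}{8} = - \frac{R}{4 \left(9 + R\right)}$)
$- (\left(-3\right) \left(-376\right) + v{\left(\left(1 - 2\right) 3 \right)}) = - (\left(-3\right) \left(-376\right) - \frac{\left(1 - 2\right) 3}{36 + 4 \left(1 - 2\right) 3}) = - (1128 - \frac{\left(-1\right) 3}{36 + 4 \left(\left(-1\right) 3\right)}) = - (1128 - - \frac{3}{36 + 4 \left(-3\right)}) = - (1128 - - \frac{3}{36 - 12}) = - (1128 - - \frac{3}{24}) = - (1128 - \left(-3\right) \frac{1}{24}) = - (1128 + \frac{1}{8}) = \left(-1\right) \frac{9025}{8} = - \frac{9025}{8}$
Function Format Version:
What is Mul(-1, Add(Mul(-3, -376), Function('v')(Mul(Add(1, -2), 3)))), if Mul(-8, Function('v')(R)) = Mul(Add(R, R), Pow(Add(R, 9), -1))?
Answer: Rational(-9025, 8) ≈ -1128.1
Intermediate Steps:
Function('v')(R) = Mul(Rational(-1, 4), R, Pow(Add(9, R), -1)) (Function('v')(R) = Mul(Rational(-1, 8), Mul(Add(R, R), Pow(Add(R, 9), -1))) = Mul(Rational(-1, 8), Mul(Mul(2, R), Pow(Add(9, R), -1))) = Mul(Rational(-1, 8), Mul(2, R, Pow(Add(9, R), -1))) = Mul(Rational(-1, 4), R, Pow(Add(9, R), -1)))
Mul(-1, Add(Mul(-3, -376), Function('v')(Mul(Add(1, -2), 3)))) = Mul(-1, Add(Mul(-3, -376), Mul(-1, Mul(Add(1, -2), 3), Pow(Add(36, Mul(4, Mul(Add(1, -2), 3))), -1)))) = Mul(-1, Add(1128, Mul(-1, Mul(-1, 3), Pow(Add(36, Mul(4, Mul(-1, 3))), -1)))) = Mul(-1, Add(1128, Mul(-1, -3, Pow(Add(36, Mul(4, -3)), -1)))) = Mul(-1, Add(1128, Mul(-1, -3, Pow(Add(36, -12), -1)))) = Mul(-1, Add(1128, Mul(-1, -3, Pow(24, -1)))) = Mul(-1, Add(1128, Mul(-1, -3, Rational(1, 24)))) = Mul(-1, Add(1128, Rational(1, 8))) = Mul(-1, Rational(9025, 8)) = Rational(-9025, 8)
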